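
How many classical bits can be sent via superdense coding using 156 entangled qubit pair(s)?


Superdense coding allows 2 classical bits per shared entangled pair.
156 pair(s) -> 2 * 156 = 312 classical bits

312


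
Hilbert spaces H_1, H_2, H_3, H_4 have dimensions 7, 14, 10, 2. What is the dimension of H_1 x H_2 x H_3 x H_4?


dim(H_1 x H_2 x H_3 x H_4) = 7 * 14 * 10 * 2
= 98 * 10 * 2
= 980 * 2
= 1960

1960


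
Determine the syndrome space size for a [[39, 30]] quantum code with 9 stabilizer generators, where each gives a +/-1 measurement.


Each stabilizer generator gives a binary (+1 or -1) measurement outcome.
With 9 independent generators:
Total syndromes = 2^9
= 512

512


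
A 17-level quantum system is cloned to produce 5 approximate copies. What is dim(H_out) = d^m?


Output space = H^(tensor 5) where dim(H) = 17
dim = 17^5
= 289 (after 2 factors)
= 4913 (after 3 factors)
= 83521 (after 4 factors)
= 1419857 (after 5 factors)
= 1419857

1419857


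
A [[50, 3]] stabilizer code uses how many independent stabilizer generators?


For an [[n,k]] stabilizer code:
Number of stabilizer generators = n - k
= 50 - 3
= 47

47


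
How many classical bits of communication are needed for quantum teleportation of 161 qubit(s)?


Quantum teleportation requires 2 classical bits per qubit teleported.
161 qubit(s) -> 2 * 161 = 322 classical bits

322


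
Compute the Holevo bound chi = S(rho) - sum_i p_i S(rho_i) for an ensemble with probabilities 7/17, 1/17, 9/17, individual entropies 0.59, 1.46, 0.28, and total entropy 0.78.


chi = S(rho) - sum_i p_i * S(rho_i)
Weighted entropy = 7/17 * 0.59 + 1/17 * 1.46 + 9/17 * 0.28
= 0.4771
chi = 0.78 - 0.4771
= 0.3029

0.3029


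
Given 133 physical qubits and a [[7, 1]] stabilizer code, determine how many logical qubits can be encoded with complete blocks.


Each code block uses 7 physical qubits for 1 logical qubit(s).
Number of complete blocks = floor(133 / 7) = 19
Logical qubits = 19 * 1
= 19

19


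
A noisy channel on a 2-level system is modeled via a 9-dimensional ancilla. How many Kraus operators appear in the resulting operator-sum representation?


Tracing out the environment in an orthonormal basis {|i>_E} gives Kraus operators K_i = <i|_E U |0>_E.
Number of Kraus operators = dim(H_env) = d_env
= 9

9


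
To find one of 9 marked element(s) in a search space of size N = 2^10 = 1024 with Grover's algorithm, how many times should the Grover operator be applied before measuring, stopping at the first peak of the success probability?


After j Grover iterations the success probability is P(j) = sin^2((2j+1)*theta), where sin(theta) = sqrt(k/N).
N = 2^10 = 1024, k = 9
sin(theta) = sqrt(k/N) = 0.09375
theta = arcsin(sqrt(k/N)) = 0.09388787511 rad
P(j) reaches its first maximum when (2j+1)*theta is as close as possible to pi/2, i.e. j = round(pi/(4*theta) - 1/2).
pi/(4*theta) - 1/2 = 7.8653
(For comparison, the common estimate pi/4 * sqrt(N/k) = 8.3776; the exact maximiser is used here.)
Optimal iterations = 8

8


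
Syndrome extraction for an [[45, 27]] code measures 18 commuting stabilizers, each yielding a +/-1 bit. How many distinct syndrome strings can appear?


Each stabilizer generator gives a binary (+1 or -1) measurement outcome.
With 18 independent generators:
Total syndromes = 2^18
= 262144

262144


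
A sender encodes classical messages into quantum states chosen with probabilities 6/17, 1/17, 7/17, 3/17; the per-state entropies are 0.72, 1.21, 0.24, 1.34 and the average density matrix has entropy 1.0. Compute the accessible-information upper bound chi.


chi = S(rho) - sum_i p_i * S(rho_i)
Weighted entropy = 6/17 * 0.72 + 1/17 * 1.21 + 7/17 * 0.24 + 3/17 * 1.34
= 0.6606
chi = 1.0 - 0.6606
= 0.3394

0.3394


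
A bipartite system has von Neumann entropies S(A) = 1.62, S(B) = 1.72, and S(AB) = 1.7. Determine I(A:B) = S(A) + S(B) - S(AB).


I(A:B) = S(A) + S(B) - S(AB)
= 1.62 + 1.72 - 1.7
= 1.6400

1.6400


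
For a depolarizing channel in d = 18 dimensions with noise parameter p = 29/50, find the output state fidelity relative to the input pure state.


F = (1-p) + p/d
= (1 - 0.5800) + 0.5800/18
= 0.4200 + 0.0322
= 0.4522

0.4522


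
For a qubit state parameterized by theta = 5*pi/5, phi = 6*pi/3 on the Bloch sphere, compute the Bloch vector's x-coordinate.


theta = 3.1416, phi = 6.2832
r_x = sin(theta)*cos(phi) = 0.0000 * 1.0000
r_x = 0.0000

0.0000


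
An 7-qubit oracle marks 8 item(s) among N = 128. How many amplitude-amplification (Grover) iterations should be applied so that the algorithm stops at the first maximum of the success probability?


After j Grover iterations the success probability is P(j) = sin^2((2j+1)*theta), where sin(theta) = sqrt(k/N).
N = 2^7 = 128, k = 8
sin(theta) = sqrt(k/N) = 0.25
theta = arcsin(sqrt(k/N)) = 0.2526802551 rad
P(j) reaches its first maximum when (2j+1)*theta is as close as possible to pi/2, i.e. j = round(pi/(4*theta) - 1/2).
pi/(4*theta) - 1/2 = 2.6083
(For comparison, the common estimate pi/4 * sqrt(N/k) = 3.1416; the exact maximiser is used here.)
Optimal iterations = 3

3


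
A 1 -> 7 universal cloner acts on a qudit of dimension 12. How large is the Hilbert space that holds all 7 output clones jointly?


Output space = H^(tensor 7) where dim(H) = 12
dim = 12^7
= 144 (after 2 factors)
= 1728 (after 3 factors)
= 20736 (after 4 factors)
= 248832 (after 5 factors)
= 2985984 (after 6 factors)
= 35831808 (after 7 factors)
= 35831808

35831808


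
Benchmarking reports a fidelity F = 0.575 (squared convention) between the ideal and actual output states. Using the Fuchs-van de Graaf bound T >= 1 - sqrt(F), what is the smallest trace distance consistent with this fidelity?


Fuchs-van de Graaf (squared-fidelity convention): 1 - sqrt(F) <= T <= sqrt(1 - F).
Lower bound: T >= 1 - sqrt(F)
sqrt(F) = sqrt(0.575) = 0.7583
T >= 1 - 0.7583
T >= 0.2417

0.2417


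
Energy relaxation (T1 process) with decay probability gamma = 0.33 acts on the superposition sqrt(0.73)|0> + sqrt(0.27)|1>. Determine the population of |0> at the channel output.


For amplitude damping with parameter gamma on state sqrt(a)|0> + sqrt(b)|1>:
alpha^2 = 0.73, beta^2 = 0.27
P(|0>) = alpha^2 + gamma * beta^2
= 0.73 + 0.33 * 0.27
= 0.73 + 0.0891
= 0.8191

0.8191


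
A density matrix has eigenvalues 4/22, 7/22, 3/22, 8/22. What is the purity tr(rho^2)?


tr(rho^2) = sum of eigenvalues squared
= (4/22)^2 + (7/22)^2 + (3/22)^2 + (8/22)^2
= (16 + 49 + 9 + 64) / 484
= 138/484
= 0.2851

0.2851


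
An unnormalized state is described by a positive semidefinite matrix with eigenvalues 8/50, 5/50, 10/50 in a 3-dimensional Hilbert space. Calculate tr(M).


tr(M) = sum of eigenvalues
= 8/50 + 5/50 + 10/50
= 23/50
= 0.4600

0.4600


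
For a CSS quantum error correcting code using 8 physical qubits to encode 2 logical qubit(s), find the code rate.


Code rate R = k/n
= 2/8
= 0.2500

0.2500


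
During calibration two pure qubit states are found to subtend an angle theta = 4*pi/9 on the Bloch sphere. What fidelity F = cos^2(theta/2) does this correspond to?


For states separated by angle theta on Bloch sphere:
F = cos^2(theta/2)
theta = 4*pi/9 = 1.3963
theta/2 = 0.6981
cos(theta/2) = 0.7660
F = 0.5868

0.5868


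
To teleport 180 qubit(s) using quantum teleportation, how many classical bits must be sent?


Quantum teleportation requires 2 classical bits per qubit teleported.
180 qubit(s) -> 2 * 180 = 360 classical bits

360


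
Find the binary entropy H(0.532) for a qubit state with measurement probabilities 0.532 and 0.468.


S = -p*log2(p) - (1-p)*log2(1-p)
p = 0.5320, 1-p = 0.4680
= -0.5320 * log2(0.5320) - 0.4680 * log2(0.4680)
= -(-0.4844) - (-0.5127)
= 0.9970

0.9970


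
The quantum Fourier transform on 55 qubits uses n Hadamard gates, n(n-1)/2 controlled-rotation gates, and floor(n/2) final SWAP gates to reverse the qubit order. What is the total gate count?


Hadamard gates: 55
Controlled rotations: n*(n-1)/2 = 55*54/2 = 1485
SWAP gates: floor(n/2) = floor(55/2) = 27
Total = 55 + 1485 + 27
= 1567

1567


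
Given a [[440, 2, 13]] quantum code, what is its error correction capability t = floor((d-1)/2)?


Code parameters: [[440, 2, 13]], distance d = 13.
Number of correctable errors = floor((d-1)/2)
= floor((13 - 1)/2)
= floor(12/2)
= 6

6


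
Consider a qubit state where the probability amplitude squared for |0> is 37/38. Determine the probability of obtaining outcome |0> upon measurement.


|alpha|^2 = 37/38 = 0.9737
|beta|^2 = 1 - 37/38 = 1/38 = 0.0263
P(|0>) = |alpha|^2 = 0.9737

0.9737


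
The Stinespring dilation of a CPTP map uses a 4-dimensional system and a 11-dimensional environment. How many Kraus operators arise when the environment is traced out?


Tracing out the environment in an orthonormal basis {|i>_E} gives Kraus operators K_i = <i|_E U |0>_E.
Number of Kraus operators = dim(H_env) = d_env
= 11

11


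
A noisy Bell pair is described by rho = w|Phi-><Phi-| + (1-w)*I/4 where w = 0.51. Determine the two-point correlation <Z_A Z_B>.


|Phi-> = (|00> - |11>)/sqrt(2)
For the pure Bell state, <Z_A Z_B> = +1 (Bell-state Pauli correlator).
The maximally-mixed part I/4 has tr(I/4 * P tensor P) = 0 for any traceless Pauli P.
So <Z_A Z_B>_rho = w * (+1) + (1 - w) * 0
= 0.51 * (+1)
= 0.5100

0.5100


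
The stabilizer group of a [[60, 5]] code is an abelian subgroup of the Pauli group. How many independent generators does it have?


For an [[n,k]] stabilizer code:
Number of stabilizer generators = n - k
= 60 - 5
= 55

55


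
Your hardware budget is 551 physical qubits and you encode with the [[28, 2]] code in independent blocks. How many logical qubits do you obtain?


Each code block uses 28 physical qubits for 2 logical qubit(s).
Number of complete blocks = floor(551 / 28) = 19
Logical qubits = 19 * 2
= 38

38


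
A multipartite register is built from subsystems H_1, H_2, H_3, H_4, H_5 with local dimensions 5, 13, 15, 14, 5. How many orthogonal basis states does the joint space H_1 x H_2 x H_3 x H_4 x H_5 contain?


dim(H_1 x H_2 x H_3 x H_4 x H_5) = 5 * 13 * 15 * 14 * 5
= 65 * 15 * 14 * 5
= 975 * 14 * 5
= 13650 * 5
= 68250

68250


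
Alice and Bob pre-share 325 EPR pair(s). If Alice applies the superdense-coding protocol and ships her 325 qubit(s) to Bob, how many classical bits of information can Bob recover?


Superdense coding allows 2 classical bits per shared entangled pair.
325 pair(s) -> 2 * 325 = 650 classical bits

650


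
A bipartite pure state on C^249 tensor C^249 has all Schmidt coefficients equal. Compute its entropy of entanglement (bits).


For a maximally entangled state in d x d:
S = log2(d) = log2(249)
= 7.9600

7.9600


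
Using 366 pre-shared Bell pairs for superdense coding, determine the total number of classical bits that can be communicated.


Superdense coding allows 2 classical bits per shared entangled pair.
366 pair(s) -> 2 * 366 = 732 classical bits

732


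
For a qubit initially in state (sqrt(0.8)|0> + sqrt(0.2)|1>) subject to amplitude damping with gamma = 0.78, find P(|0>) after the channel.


For amplitude damping with parameter gamma on state sqrt(a)|0> + sqrt(b)|1>:
alpha^2 = 0.8, beta^2 = 0.2
P(|0>) = alpha^2 + gamma * beta^2
= 0.8 + 0.78 * 0.2
= 0.8 + 0.1560
= 0.9560

0.9560


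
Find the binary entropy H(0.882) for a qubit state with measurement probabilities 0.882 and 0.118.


S = -p*log2(p) - (1-p)*log2(1-p)
p = 0.8820, 1-p = 0.1180
= -0.8820 * log2(0.8820) - 0.1180 * log2(0.1180)
= -(-0.1598) - (-0.3638)
= 0.5236

0.5236


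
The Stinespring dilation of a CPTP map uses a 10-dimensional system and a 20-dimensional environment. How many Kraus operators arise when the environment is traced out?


Tracing out the environment in an orthonormal basis {|i>_E} gives Kraus operators K_i = <i|_E U |0>_E.
Number of Kraus operators = dim(H_env) = d_env
= 20

20


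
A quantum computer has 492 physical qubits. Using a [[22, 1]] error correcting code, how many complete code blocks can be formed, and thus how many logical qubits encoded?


Each code block uses 22 physical qubits for 1 logical qubit(s).
Number of complete blocks = floor(492 / 22) = 22
Logical qubits = 22 * 1
= 22

22


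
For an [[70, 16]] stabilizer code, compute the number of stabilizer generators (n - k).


For an [[n,k]] stabilizer code:
Number of stabilizer generators = n - k
= 70 - 16
= 54

54


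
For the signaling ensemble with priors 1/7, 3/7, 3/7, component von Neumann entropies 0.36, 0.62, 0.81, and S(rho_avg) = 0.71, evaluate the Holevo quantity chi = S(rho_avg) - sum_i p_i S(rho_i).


chi = S(rho) - sum_i p_i * S(rho_i)
Weighted entropy = 1/7 * 0.36 + 3/7 * 0.62 + 3/7 * 0.81
= 0.6643
chi = 0.71 - 0.6643
= 0.0457

0.0457


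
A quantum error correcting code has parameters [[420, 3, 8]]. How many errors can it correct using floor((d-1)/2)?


Code parameters: [[420, 3, 8]], distance d = 8.
Number of correctable errors = floor((d-1)/2)
= floor((8 - 1)/2)
= floor(7/2)
= 3

3


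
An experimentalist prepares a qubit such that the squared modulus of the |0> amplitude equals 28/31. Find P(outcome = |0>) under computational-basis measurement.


|alpha|^2 = 28/31 = 0.9032
|beta|^2 = 1 - 28/31 = 3/31 = 0.0968
P(|0>) = |alpha|^2 = 0.9032

0.9032


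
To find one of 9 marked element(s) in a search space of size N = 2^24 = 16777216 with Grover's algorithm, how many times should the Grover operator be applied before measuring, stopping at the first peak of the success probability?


After j Grover iterations the success probability is P(j) = sin^2((2j+1)*theta), where sin(theta) = sqrt(k/N).
N = 2^24 = 16777216, k = 9
sin(theta) = sqrt(k/N) = 0.000732421875
theta = arcsin(sqrt(k/N)) = 0.0007324219405 rad
P(j) reaches its first maximum when (2j+1)*theta is as close as possible to pi/2, i.e. j = round(pi/(4*theta) - 1/2).
pi/(4*theta) - 1/2 = 1071.8302
(For comparison, the common estimate pi/4 * sqrt(N/k) = 1072.3303; the exact maximiser is used here.)
Optimal iterations = 1072

1072


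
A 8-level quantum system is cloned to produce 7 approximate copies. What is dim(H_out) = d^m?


Output space = H^(tensor 7) where dim(H) = 8
dim = 8^7
= 64 (after 2 factors)
= 512 (after 3 factors)
= 4096 (after 4 factors)
= 32768 (after 5 factors)
= 262144 (after 6 factors)
= 2097152 (after 7 factors)
= 2097152

2097152


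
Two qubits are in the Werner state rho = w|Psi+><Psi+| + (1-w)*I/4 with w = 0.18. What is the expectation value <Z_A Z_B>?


|Psi+> = (|01> + |10>)/sqrt(2)
For the pure Bell state, <Z_A Z_B> = -1 (Bell-state Pauli correlator).
The maximally-mixed part I/4 has tr(I/4 * P tensor P) = 0 for any traceless Pauli P.
So <Z_A Z_B>_rho = w * (-1) + (1 - w) * 0
= 0.18 * (-1)
= -0.1800

-0.1800


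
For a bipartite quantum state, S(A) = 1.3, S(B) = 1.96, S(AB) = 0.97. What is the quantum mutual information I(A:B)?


I(A:B) = S(A) + S(B) - S(AB)
= 1.3 + 1.96 - 0.97
= 2.2900

2.2900


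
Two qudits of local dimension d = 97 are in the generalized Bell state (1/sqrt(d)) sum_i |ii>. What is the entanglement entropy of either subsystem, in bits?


For a maximally entangled state in d x d:
S = log2(d) = log2(97)
= 6.5999

6.5999


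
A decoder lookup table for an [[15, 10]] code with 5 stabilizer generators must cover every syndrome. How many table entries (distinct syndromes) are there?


Each stabilizer generator gives a binary (+1 or -1) measurement outcome.
With 5 independent generators:
Total syndromes = 2^5
= 32

32


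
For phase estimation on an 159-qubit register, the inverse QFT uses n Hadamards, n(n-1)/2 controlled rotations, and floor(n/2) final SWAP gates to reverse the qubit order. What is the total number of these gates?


Hadamard gates: 159
Controlled rotations: n*(n-1)/2 = 159*158/2 = 12561
SWAP gates: floor(n/2) = floor(159/2) = 79
Total = 159 + 12561 + 79
= 12799

12799


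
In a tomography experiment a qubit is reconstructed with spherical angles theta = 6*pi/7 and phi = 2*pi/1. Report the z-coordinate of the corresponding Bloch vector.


theta = 2.6928, phi = 6.2832
r_z = cos(theta) = -0.9010

-0.9010


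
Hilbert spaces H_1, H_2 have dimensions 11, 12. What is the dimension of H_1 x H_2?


dim(H_1 x H_2) = 11 * 12
= 132

132


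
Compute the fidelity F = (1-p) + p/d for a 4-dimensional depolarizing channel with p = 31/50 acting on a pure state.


F = (1-p) + p/d
= (1 - 0.6200) + 0.6200/4
= 0.3800 + 0.1550
= 0.5350

0.5350


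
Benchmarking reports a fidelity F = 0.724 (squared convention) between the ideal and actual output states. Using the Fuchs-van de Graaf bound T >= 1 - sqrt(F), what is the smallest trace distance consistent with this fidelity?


Fuchs-van de Graaf (squared-fidelity convention): 1 - sqrt(F) <= T <= sqrt(1 - F).
Lower bound: T >= 1 - sqrt(F)
sqrt(F) = sqrt(0.724) = 0.8509
T >= 1 - 0.8509
T >= 0.1491

0.1491


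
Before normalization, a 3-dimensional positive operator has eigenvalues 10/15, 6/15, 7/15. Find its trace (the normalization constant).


tr(M) = sum of eigenvalues
= 10/15 + 6/15 + 7/15
= 23/15
= 1.5333

1.5333


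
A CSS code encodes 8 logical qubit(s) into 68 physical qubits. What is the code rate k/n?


Code rate R = k/n
= 8/68
= 0.1176

0.1176


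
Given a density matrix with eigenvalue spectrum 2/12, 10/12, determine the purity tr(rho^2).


tr(rho^2) = sum of eigenvalues squared
= (2/12)^2 + (10/12)^2
= (4 + 100) / 144
= 104/144
= 0.7222

0.7222


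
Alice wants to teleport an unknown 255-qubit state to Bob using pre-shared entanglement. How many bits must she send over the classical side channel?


Quantum teleportation requires 2 classical bits per qubit teleported.
255 qubit(s) -> 2 * 255 = 510 classical bits

510


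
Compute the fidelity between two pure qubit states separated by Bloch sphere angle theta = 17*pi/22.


For states separated by angle theta on Bloch sphere:
F = cos^2(theta/2)
theta = 17*pi/22 = 2.4276
theta/2 = 1.2138
cos(theta/2) = 0.3495
F = 0.1221

0.1221


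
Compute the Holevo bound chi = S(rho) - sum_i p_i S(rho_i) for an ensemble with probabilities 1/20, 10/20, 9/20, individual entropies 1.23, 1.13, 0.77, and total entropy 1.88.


chi = S(rho) - sum_i p_i * S(rho_i)
Weighted entropy = 1/20 * 1.23 + 10/20 * 1.13 + 9/20 * 0.77
= 0.9730
chi = 1.88 - 0.9730
= 0.9070

0.9070


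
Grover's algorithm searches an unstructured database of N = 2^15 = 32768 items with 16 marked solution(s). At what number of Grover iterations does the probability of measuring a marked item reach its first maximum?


After j Grover iterations the success probability is P(j) = sin^2((2j+1)*theta), where sin(theta) = sqrt(k/N).
N = 2^15 = 32768, k = 16
sin(theta) = sqrt(k/N) = 0.02209708691
theta = arcsin(sqrt(k/N)) = 0.02209888557 rad
P(j) reaches its first maximum when (2j+1)*theta is as close as possible to pi/2, i.e. j = round(pi/(4*theta) - 1/2).
pi/(4*theta) - 1/2 = 35.0402
(For comparison, the common estimate pi/4 * sqrt(N/k) = 35.5431; the exact maximiser is used here.)
Optimal iterations = 35

35


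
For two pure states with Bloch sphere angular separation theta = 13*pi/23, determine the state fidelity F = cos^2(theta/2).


For states separated by angle theta on Bloch sphere:
F = cos^2(theta/2)
theta = 13*pi/23 = 1.7757
theta/2 = 0.8878
cos(theta/2) = 0.6311
F = 0.3983

0.3983


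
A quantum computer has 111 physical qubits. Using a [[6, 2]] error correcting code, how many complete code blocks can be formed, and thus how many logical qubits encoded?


Each code block uses 6 physical qubits for 2 logical qubit(s).
Number of complete blocks = floor(111 / 6) = 18
Logical qubits = 18 * 2
= 36

36


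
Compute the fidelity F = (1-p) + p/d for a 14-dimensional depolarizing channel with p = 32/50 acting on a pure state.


F = (1-p) + p/d
= (1 - 0.6400) + 0.6400/14
= 0.3600 + 0.0457
= 0.4057

0.4057


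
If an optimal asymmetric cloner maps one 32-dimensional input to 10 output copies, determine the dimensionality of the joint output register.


Output space = H^(tensor 10) where dim(H) = 32
dim = 32^10
= 1024 (after 2 factors)
= 32768 (after 3 factors)
= 1048576 (after 4 factors)
= 33554432 (after 5 factors)
= 1073741824 (after 6 factors)
= 34359738368 (after 7 factors)
= 1099511627776 (after 8 factors)
= 35184372088832 (after 9 factors)
= 1125899906842624 (after 10 factors)
= 1125899906842624

1125899906842624


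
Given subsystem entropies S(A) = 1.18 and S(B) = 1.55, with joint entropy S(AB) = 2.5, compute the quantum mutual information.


I(A:B) = S(A) + S(B) - S(AB)
= 1.18 + 1.55 - 2.5
= 0.2300

0.2300


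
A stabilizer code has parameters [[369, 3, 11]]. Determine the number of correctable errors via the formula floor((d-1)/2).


Code parameters: [[369, 3, 11]], distance d = 11.
Number of correctable errors = floor((d-1)/2)
= floor((11 - 1)/2)
= floor(10/2)
= 5

5


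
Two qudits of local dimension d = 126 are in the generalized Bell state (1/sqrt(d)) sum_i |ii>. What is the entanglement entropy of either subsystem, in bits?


For a maximally entangled state in d x d:
S = log2(d) = log2(126)
= 6.9773

6.9773


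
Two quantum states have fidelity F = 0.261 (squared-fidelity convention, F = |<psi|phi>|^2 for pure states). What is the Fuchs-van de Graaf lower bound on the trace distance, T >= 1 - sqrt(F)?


Fuchs-van de Graaf (squared-fidelity convention): 1 - sqrt(F) <= T <= sqrt(1 - F).
Lower bound: T >= 1 - sqrt(F)
sqrt(F) = sqrt(0.261) = 0.5109
T >= 1 - 0.5109
T >= 0.4891

0.4891


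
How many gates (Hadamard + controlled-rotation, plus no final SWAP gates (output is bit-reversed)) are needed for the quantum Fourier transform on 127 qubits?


Hadamard gates: 127
Controlled rotations: n*(n-1)/2 = 127*126/2 = 8001
SWAP gates: 0 (omitted)
Total = 127 + 8001
= 8128

8128


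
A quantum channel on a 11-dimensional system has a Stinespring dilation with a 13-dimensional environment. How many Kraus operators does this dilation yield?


Tracing out the environment in an orthonormal basis {|i>_E} gives Kraus operators K_i = <i|_E U |0>_E.
Number of Kraus operators = dim(H_env) = d_env
= 13

13


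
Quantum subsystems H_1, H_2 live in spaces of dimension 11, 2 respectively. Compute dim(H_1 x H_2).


dim(H_1 x H_2) = 11 * 2
= 22

22


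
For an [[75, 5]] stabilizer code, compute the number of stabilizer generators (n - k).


For an [[n,k]] stabilizer code:
Number of stabilizer generators = n - k
= 75 - 5
= 70

70


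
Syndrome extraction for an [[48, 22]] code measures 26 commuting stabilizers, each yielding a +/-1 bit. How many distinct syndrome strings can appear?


Each stabilizer generator gives a binary (+1 or -1) measurement outcome.
With 26 independent generators:
Total syndromes = 2^26
= 67108864

67108864


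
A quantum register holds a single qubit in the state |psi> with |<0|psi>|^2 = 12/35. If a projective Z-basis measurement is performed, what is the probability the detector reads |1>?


|alpha|^2 = 12/35 = 0.3429
|beta|^2 = 1 - 12/35 = 23/35 = 0.6571
P(|1>) = |beta|^2 = 0.6571

0.6571


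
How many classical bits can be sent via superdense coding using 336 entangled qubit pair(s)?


Superdense coding allows 2 classical bits per shared entangled pair.
336 pair(s) -> 2 * 336 = 672 classical bits

672


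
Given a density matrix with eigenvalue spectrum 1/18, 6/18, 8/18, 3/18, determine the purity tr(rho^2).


tr(rho^2) = sum of eigenvalues squared
= (1/18)^2 + (6/18)^2 + (8/18)^2 + (3/18)^2
= (1 + 36 + 64 + 9) / 324
= 110/324
= 0.3395

0.3395


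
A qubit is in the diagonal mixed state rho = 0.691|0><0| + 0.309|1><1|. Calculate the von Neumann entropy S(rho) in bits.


S = -p*log2(p) - (1-p)*log2(1-p)
p = 0.6910, 1-p = 0.3090
= -0.6910 * log2(0.6910) - 0.3090 * log2(0.3090)
= -(-0.3685) - (-0.5235)
= 0.8920

0.8920


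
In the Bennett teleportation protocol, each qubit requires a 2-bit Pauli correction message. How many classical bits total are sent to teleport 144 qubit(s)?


Quantum teleportation requires 2 classical bits per qubit teleported.
144 qubit(s) -> 2 * 144 = 288 classical bits

288


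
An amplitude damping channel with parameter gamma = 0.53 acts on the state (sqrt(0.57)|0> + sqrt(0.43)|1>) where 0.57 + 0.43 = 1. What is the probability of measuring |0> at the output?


For amplitude damping with parameter gamma on state sqrt(a)|0> + sqrt(b)|1>:
alpha^2 = 0.57, beta^2 = 0.43
P(|0>) = alpha^2 + gamma * beta^2
= 0.57 + 0.53 * 0.43
= 0.57 + 0.2279
= 0.7979

0.7979


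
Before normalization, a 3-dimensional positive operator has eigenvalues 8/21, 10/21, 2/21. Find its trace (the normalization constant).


tr(M) = sum of eigenvalues
= 8/21 + 10/21 + 2/21
= 20/21
= 0.9524

0.9524


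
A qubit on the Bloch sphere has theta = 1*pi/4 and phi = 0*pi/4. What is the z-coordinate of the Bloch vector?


theta = 0.7854, phi = 0.0000
r_z = cos(theta) = 0.7071

0.7071


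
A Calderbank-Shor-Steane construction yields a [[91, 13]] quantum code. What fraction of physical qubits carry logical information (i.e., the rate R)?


Code rate R = k/n
= 13/91
= 0.1429

0.1429


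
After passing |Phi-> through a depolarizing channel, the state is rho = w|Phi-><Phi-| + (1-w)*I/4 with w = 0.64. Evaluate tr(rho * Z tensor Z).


|Phi-> = (|00> - |11>)/sqrt(2)
For the pure Bell state, <Z_A Z_B> = +1 (Bell-state Pauli correlator).
The maximally-mixed part I/4 has tr(I/4 * P tensor P) = 0 for any traceless Pauli P.
So <Z_A Z_B>_rho = w * (+1) + (1 - w) * 0
= 0.64 * (+1)
= 0.6400

0.6400


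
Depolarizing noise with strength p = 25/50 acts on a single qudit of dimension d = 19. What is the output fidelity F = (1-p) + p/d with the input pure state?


F = (1-p) + p/d
= (1 - 0.5000) + 0.5000/19
= 0.5000 + 0.0263
= 0.5263

0.5263


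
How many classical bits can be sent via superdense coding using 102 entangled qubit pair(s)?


Superdense coding allows 2 classical bits per shared entangled pair.
102 pair(s) -> 2 * 102 = 204 classical bits

204


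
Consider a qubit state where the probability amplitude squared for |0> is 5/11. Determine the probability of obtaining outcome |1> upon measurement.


|alpha|^2 = 5/11 = 0.4545
|beta|^2 = 1 - 5/11 = 6/11 = 0.5455
P(|1>) = |beta|^2 = 0.5455

0.5455


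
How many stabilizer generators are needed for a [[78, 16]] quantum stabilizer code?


For an [[n,k]] stabilizer code:
Number of stabilizer generators = n - k
= 78 - 16
= 62

62


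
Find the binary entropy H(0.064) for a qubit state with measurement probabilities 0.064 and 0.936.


S = -p*log2(p) - (1-p)*log2(1-p)
p = 0.0640, 1-p = 0.9360
= -0.0640 * log2(0.0640) - 0.9360 * log2(0.9360)
= -(-0.2538) - (-0.0893)
= 0.3431

0.3431


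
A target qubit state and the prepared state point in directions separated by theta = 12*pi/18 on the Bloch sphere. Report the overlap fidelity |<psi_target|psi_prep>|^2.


For states separated by angle theta on Bloch sphere:
F = cos^2(theta/2)
theta = 12*pi/18 = 2.0944
theta/2 = 1.0472
cos(theta/2) = 0.5000
F = 0.2500

0.2500


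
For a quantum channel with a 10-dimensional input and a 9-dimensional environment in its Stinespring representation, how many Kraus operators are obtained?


Tracing out the environment in an orthonormal basis {|i>_E} gives Kraus operators K_i = <i|_E U |0>_E.
Number of Kraus operators = dim(H_env) = d_env
= 9

9


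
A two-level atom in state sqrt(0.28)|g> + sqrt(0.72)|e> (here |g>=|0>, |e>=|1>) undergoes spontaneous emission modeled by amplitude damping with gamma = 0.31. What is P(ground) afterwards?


For amplitude damping with parameter gamma on state sqrt(a)|0> + sqrt(b)|1>:
alpha^2 = 0.28, beta^2 = 0.72
P(|0>) = alpha^2 + gamma * beta^2
= 0.28 + 0.31 * 0.72
= 0.28 + 0.2232
= 0.5032

0.5032


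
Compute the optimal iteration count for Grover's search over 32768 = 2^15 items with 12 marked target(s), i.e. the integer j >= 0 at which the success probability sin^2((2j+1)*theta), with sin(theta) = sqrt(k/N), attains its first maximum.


After j Grover iterations the success probability is P(j) = sin^2((2j+1)*theta), where sin(theta) = sqrt(k/N).
N = 2^15 = 32768, k = 12
sin(theta) = sqrt(k/N) = 0.01913663862
theta = arcsin(sqrt(k/N)) = 0.01913780682 rad
P(j) reaches its first maximum when (2j+1)*theta is as close as possible to pi/2, i.e. j = round(pi/(4*theta) - 1/2).
pi/(4*theta) - 1/2 = 40.5391
(For comparison, the common estimate pi/4 * sqrt(N/k) = 41.0416; the exact maximiser is used here.)
Optimal iterations = 41

41


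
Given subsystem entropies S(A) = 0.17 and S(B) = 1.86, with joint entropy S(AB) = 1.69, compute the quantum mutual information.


I(A:B) = S(A) + S(B) - S(AB)
= 0.17 + 1.86 - 1.69
= 0.3400

0.3400


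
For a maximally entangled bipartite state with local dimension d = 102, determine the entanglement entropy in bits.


For a maximally entangled state in d x d:
S = log2(d) = log2(102)
= 6.6724

6.6724


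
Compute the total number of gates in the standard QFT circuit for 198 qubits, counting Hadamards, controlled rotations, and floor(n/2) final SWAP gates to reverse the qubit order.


Hadamard gates: 198
Controlled rotations: n*(n-1)/2 = 198*197/2 = 19503
SWAP gates: floor(n/2) = floor(198/2) = 99
Total = 198 + 19503 + 99
= 19800

19800


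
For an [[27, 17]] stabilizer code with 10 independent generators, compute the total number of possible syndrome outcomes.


Each stabilizer generator gives a binary (+1 or -1) measurement outcome.
With 10 independent generators:
Total syndromes = 2^10
= 1024

1024


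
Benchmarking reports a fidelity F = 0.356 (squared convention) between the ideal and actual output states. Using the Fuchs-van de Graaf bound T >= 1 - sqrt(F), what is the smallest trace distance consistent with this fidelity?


Fuchs-van de Graaf (squared-fidelity convention): 1 - sqrt(F) <= T <= sqrt(1 - F).
Lower bound: T >= 1 - sqrt(F)
sqrt(F) = sqrt(0.356) = 0.5967
T >= 1 - 0.5967
T >= 0.4033

0.4033


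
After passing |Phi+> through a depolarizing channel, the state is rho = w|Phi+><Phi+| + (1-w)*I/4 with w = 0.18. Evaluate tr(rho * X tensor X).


|Phi+> = (|00> + |11>)/sqrt(2)
For the pure Bell state, <X_A X_B> = +1 (Bell-state Pauli correlator).
The maximally-mixed part I/4 has tr(I/4 * P tensor P) = 0 for any traceless Pauli P.
So <X_A X_B>_rho = w * (+1) + (1 - w) * 0
= 0.18 * (+1)
= 0.1800

0.1800


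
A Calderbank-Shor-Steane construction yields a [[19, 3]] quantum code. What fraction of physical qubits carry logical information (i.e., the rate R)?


Code rate R = k/n
= 3/19
= 0.1579

0.1579


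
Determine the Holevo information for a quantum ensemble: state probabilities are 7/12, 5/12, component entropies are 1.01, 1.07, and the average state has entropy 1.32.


chi = S(rho) - sum_i p_i * S(rho_i)
Weighted entropy = 7/12 * 1.01 + 5/12 * 1.07
= 1.0350
chi = 1.32 - 1.0350
= 0.2850

0.2850


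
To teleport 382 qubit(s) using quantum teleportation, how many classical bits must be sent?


Quantum teleportation requires 2 classical bits per qubit teleported.
382 qubit(s) -> 2 * 382 = 764 classical bits

764


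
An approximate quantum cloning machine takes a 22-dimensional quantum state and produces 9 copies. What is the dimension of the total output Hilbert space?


Output space = H^(tensor 9) where dim(H) = 22
dim = 22^9
= 484 (after 2 factors)
= 10648 (after 3 factors)
= 234256 (after 4 factors)
= 5153632 (after 5 factors)
= 113379904 (after 6 factors)
= 2494357888 (after 7 factors)
= 54875873536 (after 8 factors)
= 1207269217792 (after 9 factors)
= 1207269217792

1207269217792


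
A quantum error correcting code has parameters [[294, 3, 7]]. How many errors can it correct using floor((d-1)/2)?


Code parameters: [[294, 3, 7]], distance d = 7.
Number of correctable errors = floor((d-1)/2)
= floor((7 - 1)/2)
= floor(6/2)
= 3

3


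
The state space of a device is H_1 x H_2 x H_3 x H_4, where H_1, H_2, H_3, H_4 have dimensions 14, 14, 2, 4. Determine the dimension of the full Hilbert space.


dim(H_1 x H_2 x H_3 x H_4) = 14 * 14 * 2 * 4
= 196 * 2 * 4
= 392 * 4
= 1568

1568


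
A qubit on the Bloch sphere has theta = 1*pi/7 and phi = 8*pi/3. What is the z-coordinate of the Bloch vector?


theta = 0.4488, phi = 8.3776
r_z = cos(theta) = 0.9010

0.9010


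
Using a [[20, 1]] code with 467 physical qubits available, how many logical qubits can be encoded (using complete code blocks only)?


Each code block uses 20 physical qubits for 1 logical qubit(s).
Number of complete blocks = floor(467 / 20) = 23
Logical qubits = 23 * 1
= 23

23


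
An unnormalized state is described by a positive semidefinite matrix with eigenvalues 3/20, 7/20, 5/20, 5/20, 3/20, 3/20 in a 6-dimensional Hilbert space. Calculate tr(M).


tr(M) = sum of eigenvalues
= 3/20 + 7/20 + 5/20 + 5/20 + 3/20 + 3/20
= 26/20
= 1.3000

1.3000


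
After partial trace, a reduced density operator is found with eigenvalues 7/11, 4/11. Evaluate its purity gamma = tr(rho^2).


tr(rho^2) = sum of eigenvalues squared
= (7/11)^2 + (4/11)^2
= (49 + 16) / 121
= 65/121
= 0.5372

0.5372


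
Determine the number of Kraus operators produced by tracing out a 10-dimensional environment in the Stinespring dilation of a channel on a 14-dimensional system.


Tracing out the environment in an orthonormal basis {|i>_E} gives Kraus operators K_i = <i|_E U |0>_E.
Number of Kraus operators = dim(H_env) = d_env
= 10

10


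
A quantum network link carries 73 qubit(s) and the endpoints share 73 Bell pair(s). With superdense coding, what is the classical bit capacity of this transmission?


Superdense coding allows 2 classical bits per shared entangled pair.
73 pair(s) -> 2 * 73 = 146 classical bits

146


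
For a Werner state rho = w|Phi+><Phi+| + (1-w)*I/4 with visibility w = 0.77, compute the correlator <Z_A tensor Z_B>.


|Phi+> = (|00> + |11>)/sqrt(2)
For the pure Bell state, <Z_A Z_B> = +1 (Bell-state Pauli correlator).
The maximally-mixed part I/4 has tr(I/4 * P tensor P) = 0 for any traceless Pauli P.
So <Z_A Z_B>_rho = w * (+1) + (1 - w) * 0
= 0.77 * (+1)
= 0.7700

0.7700


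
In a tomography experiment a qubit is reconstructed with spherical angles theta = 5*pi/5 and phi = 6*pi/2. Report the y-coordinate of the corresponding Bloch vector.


theta = 3.1416, phi = 9.4248
r_y = sin(theta)*sin(phi) = 0.0000 * 0.0000
r_y = 0.0000

0.0000


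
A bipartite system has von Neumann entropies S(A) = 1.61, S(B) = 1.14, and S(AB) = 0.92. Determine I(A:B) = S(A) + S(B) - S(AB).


I(A:B) = S(A) + S(B) - S(AB)
= 1.61 + 1.14 - 0.92
= 1.8300

1.8300


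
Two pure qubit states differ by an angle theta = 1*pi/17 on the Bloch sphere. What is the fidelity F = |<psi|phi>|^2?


For states separated by angle theta on Bloch sphere:
F = cos^2(theta/2)
theta = 1*pi/17 = 0.1848
theta/2 = 0.0924
cos(theta/2) = 0.9957
F = 0.9915

0.9915


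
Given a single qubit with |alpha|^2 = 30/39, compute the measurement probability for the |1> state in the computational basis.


|alpha|^2 = 30/39 = 0.7692
|beta|^2 = 1 - 30/39 = 9/39 = 0.2308
P(|1>) = |beta|^2 = 0.2308

0.2308


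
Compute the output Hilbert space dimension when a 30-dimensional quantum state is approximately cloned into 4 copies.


Output space = H^(tensor 4) where dim(H) = 30
dim = 30^4
= 900 (after 2 factors)
= 27000 (after 3 factors)
= 810000 (after 4 factors)
= 810000

810000


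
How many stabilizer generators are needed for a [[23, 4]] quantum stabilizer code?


For an [[n,k]] stabilizer code:
Number of stabilizer generators = n - k
= 23 - 4
= 19

19


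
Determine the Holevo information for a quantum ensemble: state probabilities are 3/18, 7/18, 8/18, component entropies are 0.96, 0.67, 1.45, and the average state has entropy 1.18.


chi = S(rho) - sum_i p_i * S(rho_i)
Weighted entropy = 3/18 * 0.96 + 7/18 * 0.67 + 8/18 * 1.45
= 1.0650
chi = 1.18 - 1.0650
= 0.1150

0.1150


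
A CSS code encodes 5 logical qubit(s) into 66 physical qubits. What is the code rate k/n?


Code rate R = k/n
= 5/66
= 0.0758

0.0758


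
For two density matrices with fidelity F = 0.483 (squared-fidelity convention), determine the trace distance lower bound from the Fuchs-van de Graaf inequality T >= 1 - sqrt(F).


Fuchs-van de Graaf (squared-fidelity convention): 1 - sqrt(F) <= T <= sqrt(1 - F).
Lower bound: T >= 1 - sqrt(F)
sqrt(F) = sqrt(0.483) = 0.6950
T >= 1 - 0.6950
T >= 0.3050

0.3050


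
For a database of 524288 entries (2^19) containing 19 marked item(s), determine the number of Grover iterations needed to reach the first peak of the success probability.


After j Grover iterations the success probability is P(j) = sin^2((2j+1)*theta), where sin(theta) = sqrt(k/N).
N = 2^19 = 524288, k = 19
sin(theta) = sqrt(k/N) = 0.00601993555
theta = arcsin(sqrt(k/N)) = 0.00601997191 rad
P(j) reaches its first maximum when (2j+1)*theta is as close as possible to pi/2, i.e. j = round(pi/(4*theta) - 1/2).
pi/(4*theta) - 1/2 = 129.9654
(For comparison, the common estimate pi/4 * sqrt(N/k) = 130.4662; the exact maximiser is used here.)
Optimal iterations = 130

130


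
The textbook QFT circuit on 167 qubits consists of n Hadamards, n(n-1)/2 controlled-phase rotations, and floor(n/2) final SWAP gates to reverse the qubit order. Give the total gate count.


Hadamard gates: 167
Controlled rotations: n*(n-1)/2 = 167*166/2 = 13861
SWAP gates: floor(n/2) = floor(167/2) = 83
Total = 167 + 13861 + 83
= 14111

14111


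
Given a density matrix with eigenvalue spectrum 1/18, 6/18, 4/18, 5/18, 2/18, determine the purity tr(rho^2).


tr(rho^2) = sum of eigenvalues squared
= (1/18)^2 + (6/18)^2 + (4/18)^2 + (5/18)^2 + (2/18)^2
= (1 + 36 + 16 + 25 + 4) / 324
= 82/324
= 0.2531

0.2531


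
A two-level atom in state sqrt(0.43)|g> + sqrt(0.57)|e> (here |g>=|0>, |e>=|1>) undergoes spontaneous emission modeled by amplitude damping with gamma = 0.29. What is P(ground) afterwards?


For amplitude damping with parameter gamma on state sqrt(a)|0> + sqrt(b)|1>:
alpha^2 = 0.43, beta^2 = 0.57
P(|0>) = alpha^2 + gamma * beta^2
= 0.43 + 0.29 * 0.57
= 0.43 + 0.1653
= 0.5953

0.5953


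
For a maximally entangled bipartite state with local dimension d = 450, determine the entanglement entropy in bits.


For a maximally entangled state in d x d:
S = log2(d) = log2(450)
= 8.8138

8.8138


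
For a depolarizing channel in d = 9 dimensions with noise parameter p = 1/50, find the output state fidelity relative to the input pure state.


F = (1-p) + p/d
= (1 - 0.0200) + 0.0200/9
= 0.9800 + 0.0022
= 0.9822

0.9822


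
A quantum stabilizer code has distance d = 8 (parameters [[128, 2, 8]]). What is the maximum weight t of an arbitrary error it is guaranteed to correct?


Code parameters: [[128, 2, 8]], distance d = 8.
Number of correctable errors = floor((d-1)/2)
= floor((8 - 1)/2)
= floor(7/2)
= 3

3


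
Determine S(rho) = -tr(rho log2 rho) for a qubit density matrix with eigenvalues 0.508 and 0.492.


S = -p*log2(p) - (1-p)*log2(1-p)
p = 0.5080, 1-p = 0.4920
= -0.5080 * log2(0.5080) - 0.4920 * log2(0.4920)
= -(-0.4964) - (-0.5034)
= 0.9998

0.9998


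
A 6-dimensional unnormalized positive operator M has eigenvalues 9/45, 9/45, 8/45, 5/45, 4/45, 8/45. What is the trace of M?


tr(M) = sum of eigenvalues
= 9/45 + 9/45 + 8/45 + 5/45 + 4/45 + 8/45
= 43/45
= 0.9556

0.9556


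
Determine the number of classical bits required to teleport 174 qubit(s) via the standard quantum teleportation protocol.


Quantum teleportation requires 2 classical bits per qubit teleported.
174 qubit(s) -> 2 * 174 = 348 classical bits

348


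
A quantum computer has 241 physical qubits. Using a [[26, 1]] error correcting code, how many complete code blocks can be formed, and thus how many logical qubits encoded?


Each code block uses 26 physical qubits for 1 logical qubit(s).
Number of complete blocks = floor(241 / 26) = 9
Logical qubits = 9 * 1
= 9

9
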